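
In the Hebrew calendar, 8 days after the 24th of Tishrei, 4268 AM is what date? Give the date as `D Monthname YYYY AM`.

2 Cheshvan 4268 AM

JDN of the 24th of Tishrei, 4268 AM = 1906529.
1906529 + 8 = 1906537.
JDN 1906537 in the Hebrew calendar is 2 Cheshvan 4268 AM.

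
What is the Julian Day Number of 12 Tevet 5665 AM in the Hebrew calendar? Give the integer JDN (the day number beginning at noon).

2416835

In the Gregorian calendar the same day is 20 December 1904.
JDN 2400001 is 17 November 1858 CE (Gregorian), MJD 0; the target day is +16834 days from there, so JDN = 2416835.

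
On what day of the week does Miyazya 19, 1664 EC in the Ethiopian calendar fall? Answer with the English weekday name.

Sunday

Equivalently 24 April 1672 Gregorian, JDN 2331860.
JDN 2331860 mod 7 = 6, and JDN 0 was a Monday, so this is a Sunday.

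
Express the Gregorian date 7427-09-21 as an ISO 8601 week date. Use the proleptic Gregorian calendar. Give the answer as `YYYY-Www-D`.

7427-W38-5

The weekday is Friday (ISO weekday 5).
That Friday belongs to ISO week 38 of ISO year 7427.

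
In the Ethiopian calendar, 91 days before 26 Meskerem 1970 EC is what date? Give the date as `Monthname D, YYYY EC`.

Counting 91 days back from JDN 2443423 reaches JDN 2443332, which is Sene 30, 1969 EC.

Sene 30, 1969 EC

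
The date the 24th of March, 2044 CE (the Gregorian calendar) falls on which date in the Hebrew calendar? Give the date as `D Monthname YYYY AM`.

Julian Day Number of the source date = 2467699.
Converting JDN 2467699 to the Hebrew calendar gives 25 Adar 5804 AM.

25 Adar 5804 AM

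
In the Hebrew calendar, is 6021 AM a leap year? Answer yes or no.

Hebrew year 6021 is year 17 of its 19-year Metonic cycle; leap years are at positions 3, 6, 8, 11, 14, 17, 19, so it is a leap year (13 months).

yes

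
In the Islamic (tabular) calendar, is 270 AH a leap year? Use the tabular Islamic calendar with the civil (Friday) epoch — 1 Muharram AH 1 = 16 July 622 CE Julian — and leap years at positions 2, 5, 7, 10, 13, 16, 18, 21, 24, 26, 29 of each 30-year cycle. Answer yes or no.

Year 270 AH is year 30 of its 30-year cycle; leap positions are 2, 5, 7, 10, 13, 16, 18, 21, 24, 26, 29, so it is a common year (354 days).

no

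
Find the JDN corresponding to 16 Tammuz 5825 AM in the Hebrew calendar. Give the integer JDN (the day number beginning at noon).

2475487

In the Gregorian calendar the same day is 20 July 2065.
JDN 2451545 is 1 January 2000 CE (Gregorian); the target day is +23942 days from there, so JDN = 2475487.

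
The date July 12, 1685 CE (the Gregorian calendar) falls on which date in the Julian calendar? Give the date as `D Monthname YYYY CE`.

The Julian–Gregorian offset here is 10 days (Julian trailing).
12 July 1685 Gregorian − 10 days → 2 July 1685 Julian.

2 July 1685 CE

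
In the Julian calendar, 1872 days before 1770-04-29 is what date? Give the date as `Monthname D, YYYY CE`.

Counting 1872 days back from JDN 2367669 reaches JDN 2365797, which is March 14, 1765 CE.

March 14, 1765 CE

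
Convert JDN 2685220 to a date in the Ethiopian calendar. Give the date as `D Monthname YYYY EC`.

JDN 2685220 is 13 October 2639 in the Gregorian calendar.
In the Ethiopian calendar that day is 27 Meskerem 2632 EC.

27 Meskerem 2632 EC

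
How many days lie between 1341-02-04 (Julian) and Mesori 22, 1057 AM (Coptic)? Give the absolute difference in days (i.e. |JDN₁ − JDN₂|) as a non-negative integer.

192

First date → JDN 2210893; second date → JDN 2211085.
The interval is |2210893 − 2211085| = 192 days.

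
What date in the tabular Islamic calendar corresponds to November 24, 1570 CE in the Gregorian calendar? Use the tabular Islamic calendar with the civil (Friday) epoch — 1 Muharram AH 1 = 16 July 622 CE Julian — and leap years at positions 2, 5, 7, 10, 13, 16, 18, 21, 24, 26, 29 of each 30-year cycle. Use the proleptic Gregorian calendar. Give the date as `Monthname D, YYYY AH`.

Both dates share Julian Day Number 2294818; in the tabular Islamic calendar that is 15 Jumada al-Thani 978 AH.

Jumada al-Thani 15, 978 AH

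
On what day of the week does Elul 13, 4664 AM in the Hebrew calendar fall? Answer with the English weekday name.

This is JDN 2051483 (1 September 904 Gregorian).
Since JDN mod 7 = 0 (0 = Monday), the day is Monday.

Monday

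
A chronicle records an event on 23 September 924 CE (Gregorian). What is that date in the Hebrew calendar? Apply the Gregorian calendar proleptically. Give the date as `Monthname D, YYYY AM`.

Tishrei 17, 4685 AM

Julian Day Number of the source date = 2058810.
Converting JDN 2058810 to the Hebrew calendar gives 17 Tishrei 4685 AM.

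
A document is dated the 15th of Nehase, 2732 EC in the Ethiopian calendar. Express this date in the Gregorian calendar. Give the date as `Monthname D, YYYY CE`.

August 27, 2740 CE

Julian Day Number of the source date = 2722063.
Converting JDN 2722063 to the Gregorian calendar gives 27 August 2740 CE.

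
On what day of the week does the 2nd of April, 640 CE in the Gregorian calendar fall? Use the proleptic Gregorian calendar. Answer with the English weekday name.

JDN 1954907 mod 7 = 3, and JDN 0 was a Monday, so this is a Thursday.

Thursday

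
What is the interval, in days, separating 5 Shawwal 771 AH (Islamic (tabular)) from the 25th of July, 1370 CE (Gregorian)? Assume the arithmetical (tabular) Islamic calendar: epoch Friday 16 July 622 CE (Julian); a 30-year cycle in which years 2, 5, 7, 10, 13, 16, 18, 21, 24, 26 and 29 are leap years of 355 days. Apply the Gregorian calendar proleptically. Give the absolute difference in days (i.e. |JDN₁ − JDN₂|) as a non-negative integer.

76

JDN of the first date = 2221572.
JDN of the second date = 2221648.
|2221648 − 2221572| = 76.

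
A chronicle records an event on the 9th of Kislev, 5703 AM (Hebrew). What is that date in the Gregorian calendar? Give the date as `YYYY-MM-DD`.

1942-11-18

Julian Day Number of the source date = 2430682.
Converting JDN 2430682 to the Gregorian calendar gives 18 November 1942 CE.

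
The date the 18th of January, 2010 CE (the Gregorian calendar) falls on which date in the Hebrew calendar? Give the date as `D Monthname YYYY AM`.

Julian Day Number of the source date = 2455215.
Converting JDN 2455215 to the Hebrew calendar gives 3 Shevat 5770 AM.

3 Shevat 5770 AM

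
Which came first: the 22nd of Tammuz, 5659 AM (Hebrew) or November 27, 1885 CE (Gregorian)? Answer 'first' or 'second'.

second

The two dates have Julian Day Numbers 2414836 and 2409873 respectively.
Since 2409873 < 2414836, the second date comes first.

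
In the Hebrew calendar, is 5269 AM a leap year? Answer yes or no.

Hebrew year 5269 is year 6 of its 19-year Metonic cycle; leap years are at positions 3, 6, 8, 11, 14, 17, 19, so it is a leap year (13 months).

yes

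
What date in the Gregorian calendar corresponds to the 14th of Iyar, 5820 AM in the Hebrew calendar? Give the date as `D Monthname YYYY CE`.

Both dates share Julian Day Number 2473594; in the Gregorian calendar that is 14 May 2060 CE.

14 May 2060 CE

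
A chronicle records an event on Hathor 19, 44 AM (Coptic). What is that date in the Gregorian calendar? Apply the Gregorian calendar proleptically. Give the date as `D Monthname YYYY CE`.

17 November 327 CE

Julian Day Number of the source date = 1840814.
Converting JDN 1840814 to the Gregorian calendar gives 17 November 327 CE.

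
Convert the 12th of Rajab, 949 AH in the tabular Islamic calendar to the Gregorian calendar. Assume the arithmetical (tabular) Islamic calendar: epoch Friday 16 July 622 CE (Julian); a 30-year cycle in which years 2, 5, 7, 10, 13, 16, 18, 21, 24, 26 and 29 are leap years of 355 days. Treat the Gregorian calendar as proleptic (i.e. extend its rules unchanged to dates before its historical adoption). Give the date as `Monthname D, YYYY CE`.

Both dates share Julian Day Number 2284568; in the Gregorian calendar that is 1 November 1542 CE.

November 1, 1542 CE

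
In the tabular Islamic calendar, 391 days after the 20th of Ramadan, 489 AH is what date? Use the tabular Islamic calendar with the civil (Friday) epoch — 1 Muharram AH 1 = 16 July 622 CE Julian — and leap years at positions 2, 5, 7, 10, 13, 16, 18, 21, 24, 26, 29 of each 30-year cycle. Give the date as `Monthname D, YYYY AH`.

Counting 391 days forward from JDN 2121626 reaches JDN 2122017, which is Shawwal 27, 490 AH.

Shawwal 27, 490 AH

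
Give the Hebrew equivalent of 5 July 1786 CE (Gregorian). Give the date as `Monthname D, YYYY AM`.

Both dates share Julian Day Number 2373569; in the Hebrew calendar that is 9 Tammuz 5546 AM.

Tammuz 9, 5546 AM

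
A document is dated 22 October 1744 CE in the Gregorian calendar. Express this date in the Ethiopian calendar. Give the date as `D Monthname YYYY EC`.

Both dates share Julian Day Number 2358338; in the Ethiopian calendar that is 14 Tikimt 1737 EC.

14 Tikimt 1737 EC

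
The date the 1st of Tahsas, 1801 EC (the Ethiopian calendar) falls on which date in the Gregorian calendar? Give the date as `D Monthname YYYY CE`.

Julian Day Number of the source date = 2381761.
Converting JDN 2381761 to the Gregorian calendar gives 9 December 1808 CE.

9 December 1808 CE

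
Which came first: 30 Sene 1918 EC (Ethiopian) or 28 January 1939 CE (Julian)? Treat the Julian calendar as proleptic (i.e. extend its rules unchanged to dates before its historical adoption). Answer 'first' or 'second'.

first

The two dates have Julian Day Numbers 2424704 and 2429305 respectively.
Since 2424704 < 2429305, the first date comes first.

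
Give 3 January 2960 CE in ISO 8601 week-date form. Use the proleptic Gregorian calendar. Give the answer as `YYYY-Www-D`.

The weekday is Thursday (ISO weekday 4).
That Thursday belongs to ISO week 1 of ISO year 2960.

2960-W01-4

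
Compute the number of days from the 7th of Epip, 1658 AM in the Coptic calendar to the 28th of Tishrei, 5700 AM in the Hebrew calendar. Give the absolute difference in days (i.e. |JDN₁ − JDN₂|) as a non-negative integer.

First date → JDN 2430555; second date → JDN 2429548.
The interval is |2430555 − 2429548| = 1007 days.

1007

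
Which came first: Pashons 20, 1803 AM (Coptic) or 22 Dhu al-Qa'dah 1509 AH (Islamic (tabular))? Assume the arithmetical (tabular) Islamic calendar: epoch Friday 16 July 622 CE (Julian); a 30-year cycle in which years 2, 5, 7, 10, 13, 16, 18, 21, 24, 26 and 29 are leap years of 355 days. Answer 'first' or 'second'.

second

First date → JDN 2483469; second date → JDN 2483141.
JDN 2483141 < JDN 2483469, so the second date is earlier.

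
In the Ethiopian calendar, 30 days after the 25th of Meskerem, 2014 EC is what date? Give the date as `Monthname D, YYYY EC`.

JDN of the 25th of Meskerem, 2014 EC = 2459493.
2459493 + 30 = 2459523.
JDN 2459523 in the Ethiopian calendar is Tikimt 25, 2014 EC.

Tikimt 25, 2014 EC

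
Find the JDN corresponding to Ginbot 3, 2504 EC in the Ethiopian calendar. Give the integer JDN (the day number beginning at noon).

In the Gregorian calendar the same day is 15 May 2512.
JDN 2451545 is 1 January 2000 CE (Gregorian); the target day is +187139 days from there, so JDN = 2638684.

2638684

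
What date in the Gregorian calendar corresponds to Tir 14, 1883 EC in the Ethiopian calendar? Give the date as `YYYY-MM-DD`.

Julian Day Number of the source date = 2411754.
Converting JDN 2411754 to the Gregorian calendar gives 21 January 1891 CE.

1891-01-21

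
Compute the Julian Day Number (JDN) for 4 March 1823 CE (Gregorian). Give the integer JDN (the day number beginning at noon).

2386959

JDN 2299161 is 15 October 1582 CE (Gregorian); the target day is +87798 days from there, so JDN = 2386959.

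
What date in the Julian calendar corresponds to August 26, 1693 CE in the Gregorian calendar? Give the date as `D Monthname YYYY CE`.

16 August 1693 CE

At this point the Julian calendar is 10 days behind the Gregorian.
26 August 1693 Gregorian − 10 days → 16 August 1693 Julian.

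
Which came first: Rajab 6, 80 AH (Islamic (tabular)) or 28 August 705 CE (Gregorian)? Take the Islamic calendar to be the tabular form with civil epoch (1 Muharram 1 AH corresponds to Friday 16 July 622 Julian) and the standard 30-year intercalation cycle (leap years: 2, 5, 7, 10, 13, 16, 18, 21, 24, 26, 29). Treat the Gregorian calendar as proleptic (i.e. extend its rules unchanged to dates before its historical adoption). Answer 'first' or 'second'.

First date → JDN 1976617; second date → JDN 1978795.
JDN 1976617 < JDN 1978795, so the first date is earlier.

first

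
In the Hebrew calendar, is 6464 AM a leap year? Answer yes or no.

Hebrew year 6464 is year 4 of its 19-year Metonic cycle; leap years are at positions 3, 6, 8, 11, 14, 17, 19, so it is a common year (12 months).

no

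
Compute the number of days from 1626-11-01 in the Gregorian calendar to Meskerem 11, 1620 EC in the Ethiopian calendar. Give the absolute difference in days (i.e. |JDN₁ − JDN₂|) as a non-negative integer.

JDN of the first date = 2315249.
JDN of the second date = 2315571.
|2315571 − 2315249| = 322.

322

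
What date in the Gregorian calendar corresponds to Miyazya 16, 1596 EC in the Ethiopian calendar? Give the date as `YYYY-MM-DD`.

1604-04-21

Both dates share Julian Day Number 2307020; in the Gregorian calendar that is 21 April 1604 CE.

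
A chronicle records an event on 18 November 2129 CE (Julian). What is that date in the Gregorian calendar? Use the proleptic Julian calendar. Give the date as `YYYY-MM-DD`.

2129-12-02

The Julian–Gregorian offset here is 14 days (Julian trailing).
18 November 2129 Julian + 14 days → 2 December 2129 Gregorian.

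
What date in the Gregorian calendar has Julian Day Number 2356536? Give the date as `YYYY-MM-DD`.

JDN 2451545 is 1 Jan 2000; 2356536 is −95009 days from there.

1739-11-16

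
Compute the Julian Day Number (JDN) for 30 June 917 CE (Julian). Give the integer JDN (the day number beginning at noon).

In the proleptic Gregorian calendar the same day is 5 July 917.
JDN 2299161 is 15 October 1582 CE (Gregorian); the target day is −242988 days from there, so JDN = 2056173.

2056173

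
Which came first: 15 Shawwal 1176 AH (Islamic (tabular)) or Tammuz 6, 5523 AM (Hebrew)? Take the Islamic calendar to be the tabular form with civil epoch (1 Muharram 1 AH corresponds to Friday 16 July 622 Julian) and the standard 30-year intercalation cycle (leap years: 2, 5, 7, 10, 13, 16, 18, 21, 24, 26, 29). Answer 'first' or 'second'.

The two dates have Julian Day Numbers 2365101 and 2365150 respectively.
Since 2365101 < 2365150, the first date comes first.

first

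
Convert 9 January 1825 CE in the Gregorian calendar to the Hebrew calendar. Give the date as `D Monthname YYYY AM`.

Both dates share Julian Day Number 2387636; in the Hebrew calendar that is 19 Tevet 5585 AM.

19 Tevet 5585 AM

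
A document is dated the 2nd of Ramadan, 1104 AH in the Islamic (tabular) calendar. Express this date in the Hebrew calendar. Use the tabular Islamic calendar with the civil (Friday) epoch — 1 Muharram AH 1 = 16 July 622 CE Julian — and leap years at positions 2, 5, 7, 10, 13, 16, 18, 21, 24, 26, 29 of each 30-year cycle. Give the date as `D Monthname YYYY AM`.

1 Iyar 5453 AM

The source date corresponds to 7 May 1693 in the Gregorian calendar (JDN 2339543).
That day falls on 1 Iyar 5453 AM in the Hebrew calendar.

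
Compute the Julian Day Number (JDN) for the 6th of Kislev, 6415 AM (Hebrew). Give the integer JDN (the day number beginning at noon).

2690755

In the Gregorian calendar the same day is 8 December 2654.
JDN 2451545 is 1 January 2000 CE (Gregorian); the target day is +239210 days from there, so JDN = 2690755.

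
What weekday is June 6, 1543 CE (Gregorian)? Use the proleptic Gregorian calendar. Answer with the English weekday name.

Sunday

JDN 2284785 mod 7 = 6, and JDN 0 was a Monday, so this is a Sunday.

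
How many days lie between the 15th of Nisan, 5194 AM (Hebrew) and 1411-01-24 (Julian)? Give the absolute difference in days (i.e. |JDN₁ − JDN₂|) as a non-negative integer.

8461

JDN of the first date = 2244910.
JDN of the second date = 2236449.
|2236449 − 2244910| = 8461.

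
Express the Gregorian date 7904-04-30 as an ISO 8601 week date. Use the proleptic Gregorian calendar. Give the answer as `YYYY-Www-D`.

The weekday is Saturday (ISO weekday 6).
That Saturday belongs to ISO week 17 of ISO year 7904.

7904-W17-6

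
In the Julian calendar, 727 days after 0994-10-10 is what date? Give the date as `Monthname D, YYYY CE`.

October 6, 996 CE

JDN of 0994-10-10 = 2084399.
2084399 + 727 = 2085126.
JDN 2085126 in the Julian calendar is October 6, 996 CE.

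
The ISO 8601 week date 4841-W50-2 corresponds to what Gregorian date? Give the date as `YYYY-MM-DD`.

4841-12-10

ISO week 1 of 4841 is the week containing the first Thursday of 4841.
Week 50, day 2 (Tuesday) lands on 4841-12-10.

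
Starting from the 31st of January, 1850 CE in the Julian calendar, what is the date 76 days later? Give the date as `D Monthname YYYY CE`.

Counting 76 days forward from JDN 2396801 reaches JDN 2396877, which is 17 April 1850 CE.

17 April 1850 CE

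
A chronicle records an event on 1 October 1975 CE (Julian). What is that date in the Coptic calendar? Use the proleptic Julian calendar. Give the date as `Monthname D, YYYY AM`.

Paopi 3, 1692 AM

The source date corresponds to 14 October 1975 in the Gregorian calendar (JDN 2442700).
That day falls on 3 Paopi 1692 AM in the Coptic calendar.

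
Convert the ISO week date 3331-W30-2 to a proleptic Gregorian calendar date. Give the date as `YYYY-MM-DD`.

3331-07-24

ISO week 1 of 3331 is the week containing the first Thursday of 3331.
Week 30, day 2 (Tuesday) lands on 3331-07-24.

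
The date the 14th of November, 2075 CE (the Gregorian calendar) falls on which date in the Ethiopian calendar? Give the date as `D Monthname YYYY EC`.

Both dates share Julian Day Number 2479256; in the Ethiopian calendar that is 4 Hidar 2068 EC.

4 Hidar 2068 EC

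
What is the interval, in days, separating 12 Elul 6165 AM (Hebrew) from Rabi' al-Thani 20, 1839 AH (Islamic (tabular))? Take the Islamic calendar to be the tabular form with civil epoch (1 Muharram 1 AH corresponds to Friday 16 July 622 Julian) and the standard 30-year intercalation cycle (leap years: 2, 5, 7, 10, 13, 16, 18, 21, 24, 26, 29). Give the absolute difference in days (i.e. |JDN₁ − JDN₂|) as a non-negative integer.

JDN of the first date = 2599717.
JDN of the second date = 2599874.
|2599874 − 2599717| = 157.

157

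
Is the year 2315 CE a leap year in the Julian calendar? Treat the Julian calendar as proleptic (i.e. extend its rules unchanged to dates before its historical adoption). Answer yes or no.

2315 mod 4 = 3, so it is a common year in the Julian calendar.

no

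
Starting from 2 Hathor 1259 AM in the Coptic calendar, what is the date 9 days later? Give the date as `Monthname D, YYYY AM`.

Hathor 11, 1259 AM

Counting 9 days forward from JDN 2284575 reaches JDN 2284584, which is Hathor 11, 1259 AM.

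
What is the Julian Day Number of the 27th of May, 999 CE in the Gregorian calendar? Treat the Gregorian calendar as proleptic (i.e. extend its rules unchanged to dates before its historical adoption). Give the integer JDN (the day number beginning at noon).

2086084

JDN 2299161 is 15 October 1582 CE (Gregorian); the target day is −213077 days from there, so JDN = 2086084.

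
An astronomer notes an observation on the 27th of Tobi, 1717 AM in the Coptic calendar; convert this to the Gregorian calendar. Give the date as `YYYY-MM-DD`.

Julian Day Number of the source date = 2451945.
Converting JDN 2451945 to the Gregorian calendar gives 4 February 2001 CE.

2001-02-04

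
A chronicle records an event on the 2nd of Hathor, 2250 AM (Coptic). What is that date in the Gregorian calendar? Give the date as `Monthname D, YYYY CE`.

November 15, 2533 CE

Both dates share Julian Day Number 2646538; in the Gregorian calendar that is 15 November 2533 CE.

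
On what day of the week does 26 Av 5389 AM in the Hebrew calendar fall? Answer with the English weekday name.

Wednesday

Equivalently 15 August 1629 Gregorian, JDN 2316267.
Since JDN mod 7 = 2 (0 = Monday), the day is Wednesday.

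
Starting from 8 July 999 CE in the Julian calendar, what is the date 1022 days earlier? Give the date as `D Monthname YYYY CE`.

The starting date is JDN 2086131; 2086131 − 1022 = 2085109.
JDN 2085109 corresponds to 19 September 996 CE.

19 September 996 CE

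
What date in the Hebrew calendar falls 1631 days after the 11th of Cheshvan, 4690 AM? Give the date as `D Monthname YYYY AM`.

17 Nisan 4694 AM

The starting date is JDN 2060665; 2060665 + 1631 = 2062296.
JDN 2062296 corresponds to 17 Nisan 4694 AM.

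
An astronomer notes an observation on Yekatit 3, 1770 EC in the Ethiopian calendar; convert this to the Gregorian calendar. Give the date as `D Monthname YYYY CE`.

8 February 1778 CE

Julian Day Number of the source date = 2370500.
Converting JDN 2370500 to the Gregorian calendar gives 8 February 1778 CE.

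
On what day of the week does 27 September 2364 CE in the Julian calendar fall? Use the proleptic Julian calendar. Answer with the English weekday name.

This is JDN 2584779 (13 October 2364 Gregorian).
JDN 2584779 mod 7 = 1, and JDN 0 was a Monday, so this is a Tuesday.

Tuesday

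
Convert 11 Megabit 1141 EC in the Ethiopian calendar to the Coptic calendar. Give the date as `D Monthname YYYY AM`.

11 Paremhat 865 AM

Both dates share Julian Day Number 2140796; in the Coptic calendar that is 11 Paremhat 865 AM.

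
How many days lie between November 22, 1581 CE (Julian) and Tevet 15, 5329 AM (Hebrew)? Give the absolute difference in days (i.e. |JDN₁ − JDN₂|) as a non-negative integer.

JDN of the first date = 2298844.
JDN of the second date = 2294139.
|2294139 − 2298844| = 4705.

4705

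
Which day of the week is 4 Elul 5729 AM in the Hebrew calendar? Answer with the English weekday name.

Equivalently 18 August 1969 Gregorian, JDN 2440452.
Since JDN mod 7 = 0 (0 = Monday), the day is Monday.

Monday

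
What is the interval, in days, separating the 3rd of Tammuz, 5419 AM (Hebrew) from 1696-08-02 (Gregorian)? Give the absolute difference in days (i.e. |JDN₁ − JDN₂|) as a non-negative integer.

13554

First date → JDN 2327172; second date → JDN 2340726.
The interval is |2327172 − 2340726| = 13554 days.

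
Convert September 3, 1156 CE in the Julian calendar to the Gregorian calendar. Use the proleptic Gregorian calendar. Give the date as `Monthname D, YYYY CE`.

September 10, 1156 CE

For dates in this range the Gregorian date is 7 days ahead of the Julian.
3 September 1156 Julian + 7 days → 10 September 1156 Gregorian.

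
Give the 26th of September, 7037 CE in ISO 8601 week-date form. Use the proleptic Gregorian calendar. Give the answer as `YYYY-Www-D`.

The weekday is Tuesday (ISO weekday 2).
That Tuesday belongs to ISO week 39 of ISO year 7037.

7037-W39-2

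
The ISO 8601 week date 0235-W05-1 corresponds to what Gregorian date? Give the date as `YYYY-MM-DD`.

0235-01-26

ISO week 1 of 235 is the week containing the first Thursday of 235.
Week 5, day 1 (Monday) lands on 0235-01-26.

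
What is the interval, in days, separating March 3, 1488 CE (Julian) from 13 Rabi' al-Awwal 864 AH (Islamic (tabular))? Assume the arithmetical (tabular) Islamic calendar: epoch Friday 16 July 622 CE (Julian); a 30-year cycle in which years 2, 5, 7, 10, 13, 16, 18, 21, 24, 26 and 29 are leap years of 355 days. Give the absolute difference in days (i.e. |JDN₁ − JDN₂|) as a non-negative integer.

JDN of the first date = 2264612.
JDN of the second date = 2254329.
|2254329 − 2264612| = 10283.

10283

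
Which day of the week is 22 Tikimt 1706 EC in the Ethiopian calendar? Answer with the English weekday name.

This is JDN 2347023 (30 October 1713 Gregorian).
2347023 ≡ 0 (mod 7); counting from Monday = 0 gives Monday.

Monday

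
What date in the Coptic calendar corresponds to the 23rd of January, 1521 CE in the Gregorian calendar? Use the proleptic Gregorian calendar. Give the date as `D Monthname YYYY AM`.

18 Tobi 1237 AM

Julian Day Number of the source date = 2276616.
Converting JDN 2276616 to the Coptic calendar gives 18 Tobi 1237 AM.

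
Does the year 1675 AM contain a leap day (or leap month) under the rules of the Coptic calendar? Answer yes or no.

yes

1675 mod 4 = 3; in the Coptic calendar a year is leap when year mod 4 = 3, so it is a leap year.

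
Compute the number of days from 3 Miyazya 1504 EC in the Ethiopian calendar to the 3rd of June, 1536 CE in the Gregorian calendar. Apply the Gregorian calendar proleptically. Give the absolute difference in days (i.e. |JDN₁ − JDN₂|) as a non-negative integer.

8822

JDN of the first date = 2273404.
JDN of the second date = 2282226.
|2282226 − 2273404| = 8822.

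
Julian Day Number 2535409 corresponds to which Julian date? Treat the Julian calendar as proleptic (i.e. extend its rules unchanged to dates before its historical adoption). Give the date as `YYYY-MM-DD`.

2229-07-28

The Gregorian equivalent of JDN 2535409 is 12 August 2229.
In the Julian calendar that day is 2229-07-28.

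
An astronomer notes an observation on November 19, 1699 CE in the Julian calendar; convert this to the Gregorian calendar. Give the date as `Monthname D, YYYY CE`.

November 29, 1699 CE

The Julian–Gregorian offset here is 10 days (Julian trailing).
19 November 1699 Julian + 10 days → 29 November 1699 Gregorian.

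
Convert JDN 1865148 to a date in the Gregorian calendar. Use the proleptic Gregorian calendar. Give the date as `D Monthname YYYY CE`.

2 July 394 CE

Counting from JDN 2299161 = 15 Oct 1582 gives an offset of -434013 days.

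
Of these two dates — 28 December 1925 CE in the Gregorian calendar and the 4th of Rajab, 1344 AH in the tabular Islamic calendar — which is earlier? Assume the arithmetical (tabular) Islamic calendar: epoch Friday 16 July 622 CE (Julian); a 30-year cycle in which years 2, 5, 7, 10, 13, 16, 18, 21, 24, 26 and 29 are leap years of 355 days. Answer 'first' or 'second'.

first

The two dates have Julian Day Numbers 2424513 and 2424534 respectively.
Since 2424513 < 2424534, the first date comes first.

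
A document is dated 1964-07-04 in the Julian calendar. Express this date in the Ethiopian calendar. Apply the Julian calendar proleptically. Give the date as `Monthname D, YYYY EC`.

Julian Day Number of the source date = 2438594.
Converting JDN 2438594 to the Ethiopian calendar gives 10 Hamle 1956 EC.

Hamle 10, 1956 EC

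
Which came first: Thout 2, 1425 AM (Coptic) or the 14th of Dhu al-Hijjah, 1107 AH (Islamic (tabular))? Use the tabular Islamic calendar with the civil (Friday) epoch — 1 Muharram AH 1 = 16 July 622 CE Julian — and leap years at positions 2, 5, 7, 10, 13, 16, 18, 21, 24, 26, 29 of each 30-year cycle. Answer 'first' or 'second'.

Converting both to JDN: 2345147 vs 2340708; the smaller is the second.

second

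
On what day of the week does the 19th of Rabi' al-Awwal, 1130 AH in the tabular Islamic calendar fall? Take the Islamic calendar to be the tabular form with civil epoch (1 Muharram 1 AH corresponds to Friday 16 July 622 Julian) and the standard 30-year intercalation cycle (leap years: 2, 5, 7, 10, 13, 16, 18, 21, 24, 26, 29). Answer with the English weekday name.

Equivalently 20 February 1718 Gregorian, JDN 2348597.
2348597 ≡ 6 (mod 7); counting from Monday = 0 gives Sunday.

Sunday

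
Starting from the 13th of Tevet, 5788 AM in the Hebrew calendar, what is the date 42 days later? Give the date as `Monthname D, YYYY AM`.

The starting date is JDN 2461783; 2461783 + 42 = 2461825.
JDN 2461825 corresponds to Shevat 26, 5788 AM.

Shevat 26, 5788 AM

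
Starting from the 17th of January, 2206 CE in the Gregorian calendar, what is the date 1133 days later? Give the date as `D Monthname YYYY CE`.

Counting 1133 days forward from JDN 2526801 reaches JDN 2527934, which is 23 February 2209 CE.

23 February 2209 CE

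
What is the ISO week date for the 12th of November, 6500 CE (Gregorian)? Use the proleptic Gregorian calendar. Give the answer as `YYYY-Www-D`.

The weekday is Friday (ISO weekday 5).
That Friday belongs to ISO week 45 of ISO year 6500.

6500-W45-5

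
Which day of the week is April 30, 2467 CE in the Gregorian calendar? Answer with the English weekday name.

JDN 2622233 mod 7 = 5, and JDN 0 was a Monday, so this is a Saturday.

Saturday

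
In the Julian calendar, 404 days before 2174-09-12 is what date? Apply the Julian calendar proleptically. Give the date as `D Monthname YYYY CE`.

The starting date is JDN 2515366; 2515366 − 404 = 2514962.
JDN 2514962 corresponds to 4 August 2173 CE.

4 August 2173 CE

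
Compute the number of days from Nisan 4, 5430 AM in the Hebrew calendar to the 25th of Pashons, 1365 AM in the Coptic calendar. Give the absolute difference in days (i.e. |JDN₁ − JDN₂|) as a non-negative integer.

7604

First date → JDN 2331099; second date → JDN 2323495.
The interval is |2331099 − 2323495| = 7604 days.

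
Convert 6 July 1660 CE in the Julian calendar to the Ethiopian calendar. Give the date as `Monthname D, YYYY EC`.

Julian Day Number of the source date = 2327560.
Converting JDN 2327560 to the Ethiopian calendar gives 12 Hamle 1652 EC.

Hamle 12, 1652 EC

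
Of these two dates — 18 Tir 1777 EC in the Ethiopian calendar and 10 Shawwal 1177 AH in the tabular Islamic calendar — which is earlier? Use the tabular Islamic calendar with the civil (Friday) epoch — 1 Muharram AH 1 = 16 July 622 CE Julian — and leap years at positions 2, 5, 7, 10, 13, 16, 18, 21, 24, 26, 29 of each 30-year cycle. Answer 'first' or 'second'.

second

The two dates have Julian Day Numbers 2373042 and 2365450 respectively.
Since 2365450 < 2373042, the second date comes first.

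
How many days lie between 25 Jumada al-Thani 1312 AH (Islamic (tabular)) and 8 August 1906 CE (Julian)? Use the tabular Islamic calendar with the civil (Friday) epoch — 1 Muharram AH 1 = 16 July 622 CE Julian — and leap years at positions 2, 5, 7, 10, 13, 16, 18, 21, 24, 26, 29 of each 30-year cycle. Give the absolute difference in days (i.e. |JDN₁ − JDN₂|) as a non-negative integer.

4257

JDN of the first date = 2413187.
JDN of the second date = 2417444.
|2417444 − 2413187| = 4257.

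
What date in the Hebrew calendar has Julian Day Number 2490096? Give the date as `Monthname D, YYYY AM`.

Av 8, 5865 AM

The Gregorian equivalent of JDN 2490096 is 20 July 2105.
In the Hebrew calendar that day is Av 8, 5865 AM.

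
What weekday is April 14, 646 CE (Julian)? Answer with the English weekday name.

Friday

This is JDN 1957113 (17 April 646 Gregorian).
Since JDN mod 7 = 4 (0 = Monday), the day is Friday.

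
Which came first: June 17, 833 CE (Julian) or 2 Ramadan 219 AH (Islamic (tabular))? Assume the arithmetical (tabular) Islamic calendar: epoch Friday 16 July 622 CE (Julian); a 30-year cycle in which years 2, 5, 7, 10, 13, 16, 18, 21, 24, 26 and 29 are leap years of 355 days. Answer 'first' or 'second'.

first

Converting both to JDN: 2025479 vs 2025929; the smaller is the first.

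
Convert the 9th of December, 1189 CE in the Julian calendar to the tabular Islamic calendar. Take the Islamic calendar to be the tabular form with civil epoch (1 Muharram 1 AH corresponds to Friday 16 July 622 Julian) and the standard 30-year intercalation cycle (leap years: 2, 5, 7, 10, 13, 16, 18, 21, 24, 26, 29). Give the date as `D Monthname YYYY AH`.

Both dates share Julian Day Number 2155683; in the tabular Islamic calendar that is 28 Shawwal 585 AH.

28 Shawwal 585 AH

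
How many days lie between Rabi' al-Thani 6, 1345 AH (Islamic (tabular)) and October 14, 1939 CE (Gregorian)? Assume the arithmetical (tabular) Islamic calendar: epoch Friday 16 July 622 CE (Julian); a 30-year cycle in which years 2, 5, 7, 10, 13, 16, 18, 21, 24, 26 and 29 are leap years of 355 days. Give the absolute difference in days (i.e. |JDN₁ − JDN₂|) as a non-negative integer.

4748

First date → JDN 2424803; second date → JDN 2429551.
The interval is |2424803 − 2429551| = 4748 days.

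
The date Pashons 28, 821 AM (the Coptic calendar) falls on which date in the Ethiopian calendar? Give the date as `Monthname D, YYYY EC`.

The source date corresponds to 30 May 1105 in the proleptic Gregorian calendar (JDN 2124802).
That day falls on 28 Ginbot 1097 EC in the Ethiopian calendar.

Ginbot 28, 1097 EC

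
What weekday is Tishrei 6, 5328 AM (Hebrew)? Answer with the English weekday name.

In the proleptic Gregorian calendar this is 19 September 1567 (JDN 2293656).
2293656 ≡ 1 (mod 7); counting from Monday = 0 gives Tuesday.

Tuesday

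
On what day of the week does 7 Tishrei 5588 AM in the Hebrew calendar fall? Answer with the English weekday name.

Equivalently 28 September 1827 Gregorian, JDN 2388628.
Since JDN mod 7 = 4 (0 = Monday), the day is Friday.

Friday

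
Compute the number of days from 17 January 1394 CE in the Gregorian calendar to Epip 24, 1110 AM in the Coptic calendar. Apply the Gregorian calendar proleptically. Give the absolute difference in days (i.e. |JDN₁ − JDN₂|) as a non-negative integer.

First date → JDN 2230225; second date → JDN 2230415.
The interval is |2230225 − 2230415| = 190 days.

190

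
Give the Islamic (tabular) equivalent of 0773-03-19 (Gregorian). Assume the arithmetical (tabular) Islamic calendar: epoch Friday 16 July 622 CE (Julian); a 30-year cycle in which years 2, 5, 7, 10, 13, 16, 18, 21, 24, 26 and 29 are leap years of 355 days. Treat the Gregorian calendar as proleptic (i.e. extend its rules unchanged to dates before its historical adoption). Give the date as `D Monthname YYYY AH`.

15 Rabi' al-Thani 156 AH

Julian Day Number of the source date = 2003470.
Converting JDN 2003470 to the tabular Islamic calendar gives 15 Rabi' al-Thani 156 AH.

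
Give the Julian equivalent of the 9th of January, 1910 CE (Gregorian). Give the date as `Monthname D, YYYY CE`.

December 27, 1909 CE

The Julian–Gregorian offset here is 13 days (Julian trailing).
9 January 1910 Gregorian − 13 days → 27 December 1909 Julian.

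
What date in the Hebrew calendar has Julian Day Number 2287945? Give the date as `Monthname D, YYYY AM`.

JDN 2287945 is 30 January 1552 in the proleptic Gregorian calendar.
In the Hebrew calendar that day is Shevat 24, 5312 AM.

Shevat 24, 5312 AM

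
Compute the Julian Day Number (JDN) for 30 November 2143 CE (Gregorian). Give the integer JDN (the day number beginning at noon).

2504108

JDN 2451545 is 1 January 2000 CE (Gregorian); the target day is +52563 days from there, so JDN = 2504108.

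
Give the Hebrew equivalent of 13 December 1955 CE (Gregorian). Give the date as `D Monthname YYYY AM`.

Julian Day Number of the source date = 2435455.
Converting JDN 2435455 to the Hebrew calendar gives 28 Kislev 5716 AM.

28 Kislev 5716 AM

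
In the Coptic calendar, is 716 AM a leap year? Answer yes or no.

716 mod 4 = 0; in the Coptic calendar a year is leap when year mod 4 = 3, so it is a common year.

no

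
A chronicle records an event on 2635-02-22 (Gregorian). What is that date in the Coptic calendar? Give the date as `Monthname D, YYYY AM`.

Meshir 10, 2351 AM

Both dates share Julian Day Number 2683526; in the Coptic calendar that is 10 Meshir 2351 AM.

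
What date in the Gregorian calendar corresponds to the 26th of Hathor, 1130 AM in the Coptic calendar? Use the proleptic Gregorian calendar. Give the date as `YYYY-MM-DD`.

1413-12-01

Both dates share Julian Day Number 2237482; in the Gregorian calendar that is 1 December 1413 CE.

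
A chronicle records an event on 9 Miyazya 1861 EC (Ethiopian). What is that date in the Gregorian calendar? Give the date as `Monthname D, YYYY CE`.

April 16, 1869 CE

Julian Day Number of the source date = 2403804.
Converting JDN 2403804 to the Gregorian calendar gives 16 April 1869 CE.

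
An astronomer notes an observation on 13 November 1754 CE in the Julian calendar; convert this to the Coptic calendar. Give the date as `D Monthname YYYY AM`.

Both dates share Julian Day Number 2362023; in the Coptic calendar that is 17 Hathor 1471 AM.

17 Hathor 1471 AM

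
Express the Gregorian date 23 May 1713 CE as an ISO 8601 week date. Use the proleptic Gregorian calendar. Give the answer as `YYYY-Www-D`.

1713-W21-2

The weekday is Tuesday (ISO weekday 2).
That Tuesday belongs to ISO week 21 of ISO year 1713.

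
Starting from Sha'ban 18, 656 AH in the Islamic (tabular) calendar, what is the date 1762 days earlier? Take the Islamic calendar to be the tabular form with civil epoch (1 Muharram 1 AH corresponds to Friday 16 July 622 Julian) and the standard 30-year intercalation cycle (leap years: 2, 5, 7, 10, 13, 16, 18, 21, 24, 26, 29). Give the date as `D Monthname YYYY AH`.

JDN of Sha'ban 18, 656 AH = 2180774.
2180774 − 1762 = 2179012.
JDN 2179012 in the tabular Islamic calendar is 28 Sha'ban 651 AH.

28 Sha'ban 651 AH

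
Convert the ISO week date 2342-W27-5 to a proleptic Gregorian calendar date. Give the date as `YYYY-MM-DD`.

2342-07-03

ISO week 1 of 2342 is the week containing the first Thursday of 2342.
Week 27, day 5 (Friday) lands on 2342-07-03.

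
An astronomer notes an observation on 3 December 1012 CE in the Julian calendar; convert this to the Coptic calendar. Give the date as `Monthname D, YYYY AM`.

The source date corresponds to 9 December 1012 in the proleptic Gregorian calendar (JDN 2091028).
That day falls on 7 Koiak 729 AM in the Coptic calendar.

Koiak 7, 729 AM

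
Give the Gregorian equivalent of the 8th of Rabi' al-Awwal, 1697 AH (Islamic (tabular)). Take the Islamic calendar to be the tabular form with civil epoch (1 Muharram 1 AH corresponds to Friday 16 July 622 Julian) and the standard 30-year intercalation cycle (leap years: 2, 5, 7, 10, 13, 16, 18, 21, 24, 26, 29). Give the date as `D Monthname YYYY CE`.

23 March 2268 CE

Both dates share Julian Day Number 2549512; in the Gregorian calendar that is 23 March 2268 CE.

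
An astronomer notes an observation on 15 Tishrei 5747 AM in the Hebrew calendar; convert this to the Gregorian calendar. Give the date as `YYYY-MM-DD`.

Julian Day Number of the source date = 2446722.
Converting JDN 2446722 to the Gregorian calendar gives 18 October 1986 CE.

1986-10-18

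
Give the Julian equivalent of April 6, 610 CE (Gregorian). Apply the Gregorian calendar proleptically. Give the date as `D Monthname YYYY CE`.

The Julian–Gregorian offset here is 3 days (Julian trailing).
6 April 610 Gregorian − 3 days → 3 April 610 Julian.

3 April 610 CE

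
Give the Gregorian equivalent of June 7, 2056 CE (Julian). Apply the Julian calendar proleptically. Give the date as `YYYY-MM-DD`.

For dates in this range the Gregorian date is 13 days ahead of the Julian.
7 June 2056 Julian + 13 days → 20 June 2056 Gregorian.

2056-06-20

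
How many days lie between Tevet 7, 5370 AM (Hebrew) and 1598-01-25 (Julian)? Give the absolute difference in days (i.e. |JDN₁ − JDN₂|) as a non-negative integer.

4350

JDN of the first date = 2309102.
JDN of the second date = 2304752.
|2304752 − 2309102| = 4350.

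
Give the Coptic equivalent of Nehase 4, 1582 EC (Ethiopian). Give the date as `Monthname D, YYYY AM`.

Julian Day Number of the source date = 2302014.
Converting JDN 2302014 to the Coptic calendar gives 4 Mesori 1306 AM.

Mesori 4, 1306 AM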